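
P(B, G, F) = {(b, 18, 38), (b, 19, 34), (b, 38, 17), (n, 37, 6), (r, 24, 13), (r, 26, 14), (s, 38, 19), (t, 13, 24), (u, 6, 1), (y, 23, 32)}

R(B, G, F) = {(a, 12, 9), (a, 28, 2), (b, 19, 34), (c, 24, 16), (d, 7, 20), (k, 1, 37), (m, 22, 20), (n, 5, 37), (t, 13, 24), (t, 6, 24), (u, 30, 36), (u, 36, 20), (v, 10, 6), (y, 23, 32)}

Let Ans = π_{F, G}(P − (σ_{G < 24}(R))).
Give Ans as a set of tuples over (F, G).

{(1, 6), (13, 24), (14, 26), (17, 38), (19, 38), (38, 18), (6, 37)}

Filtering on G < 24 leaves {(a, 12, 9), (b, 19, 34), (d, 7, 20), (k, 1, 37), (m, 22, 20), (n, 5, 37), (t, 13, 24), (t, 6, 24), (v, 10, 6), (y, 23, 32)}.
Difference: {(b, 18, 38), (b, 19, 34), (b, 38, 17), (n, 37, 6), (r, 24, 13), (r, 26, 14), (s, 38, 19), (t, 13, 24), (u, 6, 1), (y, 23, 32)} with {(a, 12, 9), (b, 19, 34), (d, 7, 20), (k, 1, 37), (m, 22, 20), (n, 5, 37), (t, 13, 24), (t, 6, 24), (v, 10, 6), (y, 23, 32)} → {(b, 18, 38), (b, 38, 17), (n, 37, 6), (r, 24, 13), (r, 26, 14), (s, 38, 19), (u, 6, 1)}
π_{F, G} gives {(1, 6), (13, 24), (14, 26), (17, 38), (19, 38), (38, 18), (6, 37)}.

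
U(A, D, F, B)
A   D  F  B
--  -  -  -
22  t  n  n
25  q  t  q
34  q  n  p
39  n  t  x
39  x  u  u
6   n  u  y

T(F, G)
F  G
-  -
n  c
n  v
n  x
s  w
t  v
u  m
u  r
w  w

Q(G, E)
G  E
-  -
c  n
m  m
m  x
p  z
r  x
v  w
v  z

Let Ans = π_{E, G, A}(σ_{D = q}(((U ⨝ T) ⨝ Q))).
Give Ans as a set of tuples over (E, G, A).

{(n, c, 34), (w, v, 25), (w, v, 34), (z, v, 25), (z, v, 34)}

U ⋈ T (natural join on F): {(22, t, n, n, c), (22, t, n, n, v), (22, t, n, n, x), (25, q, t, q, v), (34, q, n, p, c), (34, q, n, p, v), (34, q, n, p, x), (39, n, t, x, v), (39, x, u, u, m), (39, x, u, u, r), (6, n, u, y, m), (6, n, u, y, r)}
(U ⨝ T) ⋈ Q (natural join on G): {(22, t, n, n, c, n), (22, t, n, n, v, w), (22, t, n, n, v, z), (25, q, t, q, v, w), (25, q, t, q, v, z), (34, q, n, p, c, n), (34, q, n, p, v, w), (34, q, n, p, v, z), (39, n, t, x, v, w), (39, n, t, x, v, z), (39, x, u, u, m, m), (39, x, u, u, m, x), (39, x, u, u, r, x), (6, n, u, y, m, m), (6, n, u, y, m, x), (6, n, u, y, r, x)}
Selection D = q: {(25, q, t, q, v, w), (25, q, t, q, v, z), (34, q, n, p, c, n), (34, q, n, p, v, w), (34, q, n, p, v, z)}
Projecting to E, G, A: {(n, c, 34), (w, v, 25), (w, v, 34), (z, v, 25), (z, v, 34)}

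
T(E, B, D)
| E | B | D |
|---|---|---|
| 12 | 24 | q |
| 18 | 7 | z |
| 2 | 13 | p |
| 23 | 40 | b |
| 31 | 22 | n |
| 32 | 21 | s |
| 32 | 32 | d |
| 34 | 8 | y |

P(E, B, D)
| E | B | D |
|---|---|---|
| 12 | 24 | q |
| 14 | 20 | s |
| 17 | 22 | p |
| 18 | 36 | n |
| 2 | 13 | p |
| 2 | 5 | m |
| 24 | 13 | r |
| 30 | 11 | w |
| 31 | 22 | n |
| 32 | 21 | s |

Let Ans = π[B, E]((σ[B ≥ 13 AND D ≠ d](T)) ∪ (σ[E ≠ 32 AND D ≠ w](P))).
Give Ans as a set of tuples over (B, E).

{(13, 2), (13, 24), (20, 14), (21, 32), (22, 17), (22, 31), (24, 12), (36, 18), (40, 23), (5, 2)}

Filtering on B ≥ 13 AND D ≠ d leaves {(12, 24, q), (2, 13, p), (23, 40, b), (31, 22, n), (32, 21, s)}.
Filtering on E ≠ 32 AND D ≠ w leaves {(12, 24, q), (14, 20, s), (17, 22, p), (18, 36, n), (2, 13, p), (2, 5, m), (24, 13, r), (31, 22, n)}.
Union: {(12, 24, q), (2, 13, p), (23, 40, b), (31, 22, n), (32, 21, s)} with {(12, 24, q), (14, 20, s), (17, 22, p), (18, 36, n), (2, 13, p), (2, 5, m), (24, 13, r), (31, 22, n)} → {(12, 24, q), (14, 20, s), (17, 22, p), (18, 36, n), (2, 13, p), (2, 5, m), (23, 40, b), (24, 13, r), (31, 22, n), (32, 21, s)}
π[B, E]: project onto (B, E) → {(13, 2), (13, 24), (20, 14), (21, 32), (22, 17), (22, 31), (24, 12), (36, 18), (40, 23), (5, 2)}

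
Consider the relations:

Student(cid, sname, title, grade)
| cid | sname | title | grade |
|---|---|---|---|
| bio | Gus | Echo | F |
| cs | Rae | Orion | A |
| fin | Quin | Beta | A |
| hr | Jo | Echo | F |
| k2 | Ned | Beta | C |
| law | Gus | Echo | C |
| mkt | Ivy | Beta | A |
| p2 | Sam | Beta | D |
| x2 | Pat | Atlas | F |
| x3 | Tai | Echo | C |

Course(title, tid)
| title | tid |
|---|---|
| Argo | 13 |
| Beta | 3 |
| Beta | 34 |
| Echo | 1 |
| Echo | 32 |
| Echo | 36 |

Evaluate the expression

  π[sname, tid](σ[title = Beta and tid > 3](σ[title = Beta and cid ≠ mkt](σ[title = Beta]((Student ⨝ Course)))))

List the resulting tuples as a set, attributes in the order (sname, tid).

{(Ned, 34), (Quin, 34), (Sam, 34)}

Student ⋈ Course (natural join on title): {(bio, Gus, Echo, F, 1), (bio, Gus, Echo, F, 32), (bio, Gus, Echo, F, 36), (fin, Quin, Beta, A, 3), (fin, Quin, Beta, A, 34), (hr, Jo, Echo, F, 1), (hr, Jo, Echo, F, 32), (hr, Jo, Echo, F, 36), (k2, Ned, Beta, C, 3), (k2, Ned, Beta, C, 34), (law, Gus, Echo, C, 1), (law, Gus, Echo, C, 32), (law, Gus, Echo, C, 36), (mkt, Ivy, Beta, A, 3), (mkt, Ivy, Beta, A, 34), (p2, Sam, Beta, D, 3), (p2, Sam, Beta, D, 34), (x3, Tai, Echo, C, 1), (x3, Tai, Echo, C, 32), (x3, Tai, Echo, C, 36)}
Filtering on title = Beta leaves {(fin, Quin, Beta, A, 3), (fin, Quin, Beta, A, 34), (k2, Ned, Beta, C, 3), (k2, Ned, Beta, C, 34), (mkt, Ivy, Beta, A, 3), (mkt, Ivy, Beta, A, 34), (p2, Sam, Beta, D, 3), (p2, Sam, Beta, D, 34)}.
Filtering on title = Beta and cid ≠ mkt leaves {(fin, Quin, Beta, A, 3), (fin, Quin, Beta, A, 34), (k2, Ned, Beta, C, 3), (k2, Ned, Beta, C, 34), (p2, Sam, Beta, D, 3), (p2, Sam, Beta, D, 34)}.
Filtering on title = Beta and tid > 3 leaves {(fin, Quin, Beta, A, 34), (k2, Ned, Beta, C, 34), (p2, Sam, Beta, D, 34)}.
Keep only column(s) sname, tid: {(Ned, 34), (Quin, 34), (Sam, 34)}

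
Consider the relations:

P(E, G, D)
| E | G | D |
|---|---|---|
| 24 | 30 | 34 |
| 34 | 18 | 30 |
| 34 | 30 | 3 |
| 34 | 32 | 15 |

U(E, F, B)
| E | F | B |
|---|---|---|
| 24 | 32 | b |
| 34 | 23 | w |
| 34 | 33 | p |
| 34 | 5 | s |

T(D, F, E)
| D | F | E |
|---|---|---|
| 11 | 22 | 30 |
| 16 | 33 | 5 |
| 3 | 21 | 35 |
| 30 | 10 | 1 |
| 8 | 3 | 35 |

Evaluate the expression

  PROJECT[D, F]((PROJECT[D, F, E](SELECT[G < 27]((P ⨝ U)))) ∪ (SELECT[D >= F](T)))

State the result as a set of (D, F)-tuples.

Joining P and U on E yields {(24, 30, 34, 32, b), (34, 18, 30, 23, w), (34, 18, 30, 33, p), (34, 18, 30, 5, s), (34, 30, 3, 23, w), (34, 30, 3, 33, p), (34, 30, 3, 5, s), (34, 32, 15, 23, w), (34, 32, 15, 33, p), (34, 32, 15, 5, s)}.
σ[G < 27]: keep tuples satisfying G < 27 → {(34, 18, 30, 23, w), (34, 18, 30, 33, p), (34, 18, 30, 5, s)}
Keep only column(s) D, F, E: {(30, 23, 34), (30, 33, 34), (30, 5, 34)}
σ[D >= F]: keep tuples satisfying D >= F → {(30, 10, 1), (8, 3, 35)}
Union: {(30, 23, 34), (30, 33, 34), (30, 5, 34)} with {(30, 10, 1), (8, 3, 35)} → {(30, 10, 1), (30, 23, 34), (30, 33, 34), (30, 5, 34), (8, 3, 35)}
Keep only column(s) D, F: {(30, 10), (30, 23), (30, 33), (30, 5), (8, 3)}

{(30, 10), (30, 23), (30, 33), (30, 5), (8, 3)}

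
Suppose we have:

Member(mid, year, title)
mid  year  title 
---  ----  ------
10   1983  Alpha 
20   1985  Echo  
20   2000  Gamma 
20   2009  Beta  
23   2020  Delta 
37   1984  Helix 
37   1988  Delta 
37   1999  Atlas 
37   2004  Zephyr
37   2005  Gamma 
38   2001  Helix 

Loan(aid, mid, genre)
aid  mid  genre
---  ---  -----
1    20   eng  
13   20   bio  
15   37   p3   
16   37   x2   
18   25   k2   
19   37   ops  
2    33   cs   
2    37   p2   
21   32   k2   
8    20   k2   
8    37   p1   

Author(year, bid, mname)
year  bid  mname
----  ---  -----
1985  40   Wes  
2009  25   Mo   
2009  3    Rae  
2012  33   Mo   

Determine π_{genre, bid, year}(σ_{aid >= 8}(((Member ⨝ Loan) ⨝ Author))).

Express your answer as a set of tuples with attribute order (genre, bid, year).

{(bio, 25, 2009), (bio, 3, 2009), (bio, 40, 1985), (k2, 25, 2009), (k2, 3, 2009), (k2, 40, 1985)}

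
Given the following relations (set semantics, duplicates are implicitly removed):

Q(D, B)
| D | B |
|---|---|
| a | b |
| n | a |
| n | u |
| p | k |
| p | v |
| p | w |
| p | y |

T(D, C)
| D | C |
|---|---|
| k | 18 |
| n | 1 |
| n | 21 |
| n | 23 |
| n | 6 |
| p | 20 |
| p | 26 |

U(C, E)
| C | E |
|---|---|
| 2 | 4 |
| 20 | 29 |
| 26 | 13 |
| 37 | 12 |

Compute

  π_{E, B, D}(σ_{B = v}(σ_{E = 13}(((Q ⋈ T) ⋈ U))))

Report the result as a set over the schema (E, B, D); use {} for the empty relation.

{(13, v, p)}

Q ⋈ T (natural join on D): {(n, a, 1), (n, a, 21), (n, a, 23), (n, a, 6), (n, u, 1), (n, u, 21), (n, u, 23), (n, u, 6), (p, k, 20), (p, k, 26), (p, v, 20), (p, v, 26), (p, w, 20), (p, w, 26), (p, y, 20), (p, y, 26)}
(Q ⋈ T) ⋈ U (natural join on C): {(p, k, 20, 29), (p, k, 26, 13), (p, v, 20, 29), (p, v, 26, 13), (p, w, 20, 29), (p, w, 26, 13), (p, y, 20, 29), (p, y, 26, 13)}
Apply σ_{E = 13}; surviving tuples: {(p, k, 26, 13), (p, v, 26, 13), (p, w, 26, 13), (p, y, 26, 13)}
Apply σ_{B = v}; surviving tuples: {(p, v, 26, 13)}
π_{E, B, D} gives {(13, v, p)}.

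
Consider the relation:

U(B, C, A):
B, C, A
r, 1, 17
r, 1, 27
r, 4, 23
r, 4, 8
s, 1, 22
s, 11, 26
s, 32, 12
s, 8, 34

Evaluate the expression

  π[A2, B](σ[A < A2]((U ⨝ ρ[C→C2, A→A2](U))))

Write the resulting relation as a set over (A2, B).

ρ[C→C2, A→A2]: schema becomes (B, C2, A2); tuples unchanged.
U ⋈ ρ[C→C2, A→A2](U) (natural join on B): {(r, 1, 17, 1, 17), (r, 1, 17, 1, 27), (r, 1, 17, 4, 23), (r, 1, 17, 4, 8), (r, 1, 27, 1, 17), (r, 1, 27, 1, 27), (r, 1, 27, 4, 23), (r, 1, 27, 4, 8), (r, 4, 23, 1, 17), (r, 4, 23, 1, 27), (r, 4, 23, 4, 23), (r, 4, 23, 4, 8), (r, 4, 8, 1, 17), (r, 4, 8, 1, 27), (r, 4, 8, 4, 23), (r, 4, 8, 4, 8), (s, 1, 22, 1, 22), (s, 1, 22, 11, 26), (s, 1, 22, 32, 12), (s, 1, 22, 8, 34), (s, 11, 26, 1, 22), (s, 11, 26, 11, 26), (s, 11, 26, 32, 12), (s, 11, 26, 8, 34), (s, 32, 12, 1, 22), (s, 32, 12, 11, 26), (s, 32, 12, 32, 12), (s, 32, 12, 8, 34), (s, 8, 34, 1, 22), (s, 8, 34, 11, 26), (s, 8, 34, 32, 12), (s, 8, 34, 8, 34)}
Selection A < A2: {(r, 1, 17, 1, 27), (r, 1, 17, 4, 23), (r, 4, 23, 1, 27), (r, 4, 8, 1, 17), (r, 4, 8, 1, 27), (r, 4, 8, 4, 23), (s, 1, 22, 11, 26), (s, 1, 22, 8, 34), (s, 11, 26, 8, 34), (s, 32, 12, 1, 22), (s, 32, 12, 11, 26), (s, 32, 12, 8, 34)}
π_{A2, B} gives {(17, r), (22, s), (23, r), (26, s), (27, r), (34, s)} (6 duplicate(s) eliminated).

{(17, r), (22, s), (23, r), (26, s), (27, r), (34, s)}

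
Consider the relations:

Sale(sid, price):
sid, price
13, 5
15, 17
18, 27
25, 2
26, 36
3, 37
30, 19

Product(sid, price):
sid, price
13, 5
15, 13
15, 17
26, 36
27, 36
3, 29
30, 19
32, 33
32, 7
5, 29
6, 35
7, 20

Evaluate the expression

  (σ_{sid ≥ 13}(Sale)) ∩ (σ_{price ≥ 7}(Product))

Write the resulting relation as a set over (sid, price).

Filtering on sid ≥ 13 leaves {(13, 5), (15, 17), (18, 27), (25, 2), (26, 36), (30, 19)}.
Filtering on price ≥ 7 leaves {(15, 13), (15, 17), (26, 36), (27, 36), (3, 29), (30, 19), (32, 33), (32, 7), (5, 29), (6, 35), (7, 20)}.
Set intersection of the two operands is {(15, 17), (26, 36), (30, 19)}.

{(15, 17), (26, 36), (30, 19)}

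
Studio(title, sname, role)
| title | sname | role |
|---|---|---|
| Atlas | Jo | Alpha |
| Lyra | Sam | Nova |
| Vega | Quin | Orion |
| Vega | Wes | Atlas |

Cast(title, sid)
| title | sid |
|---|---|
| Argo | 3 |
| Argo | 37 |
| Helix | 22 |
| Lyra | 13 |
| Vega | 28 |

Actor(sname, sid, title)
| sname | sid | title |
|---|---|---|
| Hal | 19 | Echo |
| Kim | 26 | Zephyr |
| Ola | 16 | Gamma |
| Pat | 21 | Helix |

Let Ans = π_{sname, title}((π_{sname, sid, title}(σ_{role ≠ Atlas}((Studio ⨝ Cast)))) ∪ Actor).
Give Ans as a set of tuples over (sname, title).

{(Hal, Echo), (Kim, Zephyr), (Ola, Gamma), (Pat, Helix), (Quin, Vega), (Sam, Lyra)}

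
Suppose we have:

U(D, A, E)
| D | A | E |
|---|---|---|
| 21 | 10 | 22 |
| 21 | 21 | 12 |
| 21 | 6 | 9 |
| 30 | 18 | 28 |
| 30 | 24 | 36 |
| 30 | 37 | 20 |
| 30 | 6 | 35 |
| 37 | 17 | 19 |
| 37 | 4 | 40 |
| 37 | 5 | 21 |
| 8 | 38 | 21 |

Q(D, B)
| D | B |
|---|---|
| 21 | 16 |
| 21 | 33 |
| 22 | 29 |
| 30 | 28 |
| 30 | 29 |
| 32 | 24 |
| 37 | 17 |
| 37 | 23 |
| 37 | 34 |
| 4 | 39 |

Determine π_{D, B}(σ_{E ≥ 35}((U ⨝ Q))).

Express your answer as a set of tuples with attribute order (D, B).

U ⋈ Q (natural join on D): {(21, 10, 22, 16), (21, 10, 22, 33), (21, 21, 12, 16), (21, 21, 12, 33), (21, 6, 9, 16), (21, 6, 9, 33), (30, 18, 28, 28), (30, 18, 28, 29), (30, 24, 36, 28), (30, 24, 36, 29), (30, 37, 20, 28), (30, 37, 20, 29), (30, 6, 35, 28), (30, 6, 35, 29), (37, 17, 19, 17), (37, 17, 19, 23), (37, 17, 19, 34), (37, 4, 40, 17), (37, 4, 40, 23), (37, 4, 40, 34), (37, 5, 21, 17), (37, 5, 21, 23), (37, 5, 21, 34)}
Apply σ_{E ≥ 35}; surviving tuples: {(30, 24, 36, 28), (30, 24, 36, 29), (30, 6, 35, 28), (30, 6, 35, 29), (37, 4, 40, 17), (37, 4, 40, 23), (37, 4, 40, 34)}
π[D, B]: project onto (D, B) (2 duplicate(s) eliminated) → {(30, 28), (30, 29), (37, 17), (37, 23), (37, 34)}

{(30, 28), (30, 29), (37, 17), (37, 23), (37, 34)}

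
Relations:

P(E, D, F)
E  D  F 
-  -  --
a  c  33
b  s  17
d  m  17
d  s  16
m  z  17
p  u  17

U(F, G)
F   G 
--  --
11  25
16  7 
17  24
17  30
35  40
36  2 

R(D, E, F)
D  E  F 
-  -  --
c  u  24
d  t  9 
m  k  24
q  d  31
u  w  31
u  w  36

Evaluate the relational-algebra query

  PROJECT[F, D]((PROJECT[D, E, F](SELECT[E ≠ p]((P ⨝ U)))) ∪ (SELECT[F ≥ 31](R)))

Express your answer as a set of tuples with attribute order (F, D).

P ⋈ U (natural join on F): {(b, s, 17, 24), (b, s, 17, 30), (d, m, 17, 24), (d, m, 17, 30), (d, s, 16, 7), (m, z, 17, 24), (m, z, 17, 30), (p, u, 17, 24), (p, u, 17, 30)}
σ[E ≠ p]: keep tuples satisfying E ≠ p → {(b, s, 17, 24), (b, s, 17, 30), (d, m, 17, 24), (d, m, 17, 30), (d, s, 16, 7), (m, z, 17, 24), (m, z, 17, 30)}
Keep only column(s) D, E, F (3 duplicate(s) eliminated): {(m, d, 17), (s, b, 17), (s, d, 16), (z, m, 17)}
σ[F ≥ 31]: keep tuples satisfying F ≥ 31 → {(q, d, 31), (u, w, 31), (u, w, 36)}
Taking the union: {(m, d, 17), (q, d, 31), (s, b, 17), (s, d, 16), (u, w, 31), (u, w, 36), (z, m, 17)}
Keep only column(s) F, D: {(16, s), (17, m), (17, s), (17, z), (31, q), (31, u), (36, u)}

{(16, s), (17, m), (17, s), (17, z), (31, q), (31, u), (36, u)}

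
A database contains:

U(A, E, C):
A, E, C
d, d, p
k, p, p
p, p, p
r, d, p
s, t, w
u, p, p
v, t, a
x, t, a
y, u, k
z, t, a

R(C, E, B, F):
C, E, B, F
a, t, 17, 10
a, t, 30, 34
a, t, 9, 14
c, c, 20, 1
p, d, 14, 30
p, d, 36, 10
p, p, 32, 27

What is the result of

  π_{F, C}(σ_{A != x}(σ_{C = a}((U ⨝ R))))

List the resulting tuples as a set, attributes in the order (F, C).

{(10, a), (14, a), (34, a)}

Joining U and R on E, C yields {(d, d, p, 14, 30), (d, d, p, 36, 10), (k, p, p, 32, 27), (p, p, p, 32, 27), (r, d, p, 14, 30), (r, d, p, 36, 10), (u, p, p, 32, 27), (v, t, a, 17, 10), (v, t, a, 30, 34), (v, t, a, 9, 14), (x, t, a, 17, 10), (x, t, a, 30, 34), (x, t, a, 9, 14), (z, t, a, 17, 10), (z, t, a, 30, 34), (z, t, a, 9, 14)}.
σ[C = a]: keep tuples satisfying C = a → {(v, t, a, 17, 10), (v, t, a, 30, 34), (v, t, a, 9, 14), (x, t, a, 17, 10), (x, t, a, 30, 34), (x, t, a, 9, 14), (z, t, a, 17, 10), (z, t, a, 30, 34), (z, t, a, 9, 14)}
σ[A != x]: keep tuples satisfying A != x → {(v, t, a, 17, 10), (v, t, a, 30, 34), (v, t, a, 9, 14), (z, t, a, 17, 10), (z, t, a, 30, 34), (z, t, a, 9, 14)}
Projecting to F, C (3 duplicate(s) eliminated): {(10, a), (14, a), (34, a)}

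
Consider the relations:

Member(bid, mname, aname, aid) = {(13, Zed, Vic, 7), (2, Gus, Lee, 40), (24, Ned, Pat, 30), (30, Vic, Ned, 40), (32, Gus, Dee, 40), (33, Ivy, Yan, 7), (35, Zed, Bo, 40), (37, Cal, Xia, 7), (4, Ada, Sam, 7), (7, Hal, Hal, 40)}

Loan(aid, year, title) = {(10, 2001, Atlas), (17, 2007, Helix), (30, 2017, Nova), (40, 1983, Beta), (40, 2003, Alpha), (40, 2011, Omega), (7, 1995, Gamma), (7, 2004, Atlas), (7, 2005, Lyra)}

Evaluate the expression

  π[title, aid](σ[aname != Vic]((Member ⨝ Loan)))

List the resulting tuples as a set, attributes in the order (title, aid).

{(Alpha, 40), (Atlas, 7), (Beta, 40), (Gamma, 7), (Lyra, 7), (Nova, 30), (Omega, 40)}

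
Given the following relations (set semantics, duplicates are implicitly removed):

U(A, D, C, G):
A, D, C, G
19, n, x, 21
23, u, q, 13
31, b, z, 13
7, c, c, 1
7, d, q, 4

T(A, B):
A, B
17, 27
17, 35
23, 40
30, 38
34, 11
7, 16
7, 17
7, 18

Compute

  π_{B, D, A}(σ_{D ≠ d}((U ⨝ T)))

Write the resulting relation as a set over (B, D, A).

{(16, c, 7), (17, c, 7), (18, c, 7), (40, u, 23)}

Natural join on A: {(23, u, q, 13, 40), (7, c, c, 1, 16), (7, c, c, 1, 17), (7, c, c, 1, 18), (7, d, q, 4, 16), (7, d, q, 4, 17), (7, d, q, 4, 18)}
σ[D ≠ d]: keep tuples satisfying D ≠ d → {(23, u, q, 13, 40), (7, c, c, 1, 16), (7, c, c, 1, 17), (7, c, c, 1, 18)}
π[B, D, A]: project onto (B, D, A) → {(16, c, 7), (17, c, 7), (18, c, 7), (40, u, 23)}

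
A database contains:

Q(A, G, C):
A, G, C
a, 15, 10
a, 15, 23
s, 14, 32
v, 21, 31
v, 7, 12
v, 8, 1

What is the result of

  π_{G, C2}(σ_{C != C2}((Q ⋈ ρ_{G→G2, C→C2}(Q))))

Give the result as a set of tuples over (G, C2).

{(15, 10), (15, 23), (21, 1), (21, 12), (7, 1), (7, 31), (8, 12), (8, 31)}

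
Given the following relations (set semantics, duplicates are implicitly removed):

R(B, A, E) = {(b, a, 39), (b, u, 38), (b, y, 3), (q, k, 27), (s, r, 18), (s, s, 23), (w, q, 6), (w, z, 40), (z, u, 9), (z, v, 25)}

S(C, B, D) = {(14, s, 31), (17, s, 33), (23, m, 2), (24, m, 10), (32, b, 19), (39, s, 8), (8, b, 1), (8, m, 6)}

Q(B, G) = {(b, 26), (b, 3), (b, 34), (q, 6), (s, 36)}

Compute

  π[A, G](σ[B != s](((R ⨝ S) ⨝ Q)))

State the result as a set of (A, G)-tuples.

Joining R and S on B yields {(b, a, 39, 32, 19), (b, a, 39, 8, 1), (b, u, 38, 32, 19), (b, u, 38, 8, 1), (b, y, 3, 32, 19), (b, y, 3, 8, 1), (s, r, 18, 14, 31), (s, r, 18, 17, 33), (s, r, 18, 39, 8), (s, s, 23, 14, 31), (s, s, 23, 17, 33), (s, s, 23, 39, 8)}.
Joining (R ⨝ S) and Q on B yields {(b, a, 39, 32, 19, 26), (b, a, 39, 32, 19, 3), (b, a, 39, 32, 19, 34), (b, a, 39, 8, 1, 26), (b, a, 39, 8, 1, 3), (b, a, 39, 8, 1, 34), (b, u, 38, 32, 19, 26), (b, u, 38, 32, 19, 3), (b, u, 38, 32, 19, 34), (b, u, 38, 8, 1, 26), (b, u, 38, 8, 1, 3), (b, u, 38, 8, 1, 34), (b, y, 3, 32, 19, 26), (b, y, 3, 32, 19, 3), (b, y, 3, 32, 19, 34), (b, y, 3, 8, 1, 26), (b, y, 3, 8, 1, 3), (b, y, 3, 8, 1, 34), (s, r, 18, 14, 31, 36), (s, r, 18, 17, 33, 36), (s, r, 18, 39, 8, 36), (s, s, 23, 14, 31, 36), (s, s, 23, 17, 33, 36), (s, s, 23, 39, 8, 36)}.
σ[B != s]: keep tuples satisfying B != s → {(b, a, 39, 32, 19, 26), (b, a, 39, 32, 19, 3), (b, a, 39, 32, 19, 34), (b, a, 39, 8, 1, 26), (b, a, 39, 8, 1, 3), (b, a, 39, 8, 1, 34), (b, u, 38, 32, 19, 26), (b, u, 38, 32, 19, 3), (b, u, 38, 32, 19, 34), (b, u, 38, 8, 1, 26), (b, u, 38, 8, 1, 3), (b, u, 38, 8, 1, 34), (b, y, 3, 32, 19, 26), (b, y, 3, 32, 19, 3), (b, y, 3, 32, 19, 34), (b, y, 3, 8, 1, 26), (b, y, 3, 8, 1, 3), (b, y, 3, 8, 1, 34)}
π_{A, G} gives {(a, 26), (a, 3), (a, 34), (u, 26), (u, 3), (u, 34), (y, 26), (y, 3), (y, 34)} (9 duplicate(s) eliminated).

{(a, 26), (a, 3), (a, 34), (u, 26), (u, 3), (u, 34), (y, 26), (y, 3), (y, 34)}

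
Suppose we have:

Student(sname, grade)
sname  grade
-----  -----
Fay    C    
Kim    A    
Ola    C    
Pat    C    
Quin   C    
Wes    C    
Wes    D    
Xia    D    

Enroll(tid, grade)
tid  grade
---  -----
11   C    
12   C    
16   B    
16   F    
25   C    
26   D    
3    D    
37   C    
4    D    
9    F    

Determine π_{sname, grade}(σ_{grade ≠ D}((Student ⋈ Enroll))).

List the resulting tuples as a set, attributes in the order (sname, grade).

Joining Student and Enroll on grade yields {(Fay, C, 11), (Fay, C, 12), (Fay, C, 25), (Fay, C, 37), (Ola, C, 11), (Ola, C, 12), (Ola, C, 25), (Ola, C, 37), (Pat, C, 11), (Pat, C, 12), (Pat, C, 25), (Pat, C, 37), (Quin, C, 11), (Quin, C, 12), (Quin, C, 25), (Quin, C, 37), (Wes, C, 11), (Wes, C, 12), (Wes, C, 25), (Wes, C, 37), (Wes, D, 26), (Wes, D, 3), (Wes, D, 4), (Xia, D, 26), (Xia, D, 3), (Xia, D, 4)}.
Filtering on grade ≠ D leaves {(Fay, C, 11), (Fay, C, 12), (Fay, C, 25), (Fay, C, 37), (Ola, C, 11), (Ola, C, 12), (Ola, C, 25), (Ola, C, 37), (Pat, C, 11), (Pat, C, 12), (Pat, C, 25), (Pat, C, 37), (Quin, C, 11), (Quin, C, 12), (Quin, C, 25), (Quin, C, 37), (Wes, C, 11), (Wes, C, 12), (Wes, C, 25), (Wes, C, 37)}.
π_{sname, grade} gives {(Fay, C), (Ola, C), (Pat, C), (Quin, C), (Wes, C)} (15 duplicate(s) eliminated).

{(Fay, C), (Ola, C), (Pat, C), (Quin, C), (Wes, C)}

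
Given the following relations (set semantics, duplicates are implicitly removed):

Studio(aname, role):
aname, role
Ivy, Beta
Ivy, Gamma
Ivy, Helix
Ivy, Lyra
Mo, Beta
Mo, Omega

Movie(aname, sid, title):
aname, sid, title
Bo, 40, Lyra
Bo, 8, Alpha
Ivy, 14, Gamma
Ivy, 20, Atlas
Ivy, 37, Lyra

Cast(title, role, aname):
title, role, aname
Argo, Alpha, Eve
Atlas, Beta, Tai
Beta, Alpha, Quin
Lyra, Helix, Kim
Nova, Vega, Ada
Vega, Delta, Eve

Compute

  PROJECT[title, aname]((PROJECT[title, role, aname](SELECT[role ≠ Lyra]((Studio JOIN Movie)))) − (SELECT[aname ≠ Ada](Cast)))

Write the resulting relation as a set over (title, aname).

Natural join on aname: {(Ivy, Beta, 14, Gamma), (Ivy, Beta, 20, Atlas), (Ivy, Beta, 37, Lyra), (Ivy, Gamma, 14, Gamma), (Ivy, Gamma, 20, Atlas), (Ivy, Gamma, 37, Lyra), (Ivy, Helix, 14, Gamma), (Ivy, Helix, 20, Atlas), (Ivy, Helix, 37, Lyra), (Ivy, Lyra, 14, Gamma), (Ivy, Lyra, 20, Atlas), (Ivy, Lyra, 37, Lyra)}
Selection role ≠ Lyra: {(Ivy, Beta, 14, Gamma), (Ivy, Beta, 20, Atlas), (Ivy, Beta, 37, Lyra), (Ivy, Gamma, 14, Gamma), (Ivy, Gamma, 20, Atlas), (Ivy, Gamma, 37, Lyra), (Ivy, Helix, 14, Gamma), (Ivy, Helix, 20, Atlas), (Ivy, Helix, 37, Lyra)}
Projecting to title, role, aname: {(Atlas, Beta, Ivy), (Atlas, Gamma, Ivy), (Atlas, Helix, Ivy), (Gamma, Beta, Ivy), (Gamma, Gamma, Ivy), (Gamma, Helix, Ivy), (Lyra, Beta, Ivy), (Lyra, Gamma, Ivy), (Lyra, Helix, Ivy)}
Selection aname ≠ Ada: {(Argo, Alpha, Eve), (Atlas, Beta, Tai), (Beta, Alpha, Quin), (Lyra, Helix, Kim), (Vega, Delta, Eve)}
Taking the difference: {(Atlas, Beta, Ivy), (Atlas, Gamma, Ivy), (Atlas, Helix, Ivy), (Gamma, Beta, Ivy), (Gamma, Gamma, Ivy), (Gamma, Helix, Ivy), (Lyra, Beta, Ivy), (Lyra, Gamma, Ivy), (Lyra, Helix, Ivy)}
Projecting to title, aname (6 duplicate(s) eliminated): {(Atlas, Ivy), (Gamma, Ivy), (Lyra, Ivy)}

{(Atlas, Ivy), (Gamma, Ivy), (Lyra, Ivy)}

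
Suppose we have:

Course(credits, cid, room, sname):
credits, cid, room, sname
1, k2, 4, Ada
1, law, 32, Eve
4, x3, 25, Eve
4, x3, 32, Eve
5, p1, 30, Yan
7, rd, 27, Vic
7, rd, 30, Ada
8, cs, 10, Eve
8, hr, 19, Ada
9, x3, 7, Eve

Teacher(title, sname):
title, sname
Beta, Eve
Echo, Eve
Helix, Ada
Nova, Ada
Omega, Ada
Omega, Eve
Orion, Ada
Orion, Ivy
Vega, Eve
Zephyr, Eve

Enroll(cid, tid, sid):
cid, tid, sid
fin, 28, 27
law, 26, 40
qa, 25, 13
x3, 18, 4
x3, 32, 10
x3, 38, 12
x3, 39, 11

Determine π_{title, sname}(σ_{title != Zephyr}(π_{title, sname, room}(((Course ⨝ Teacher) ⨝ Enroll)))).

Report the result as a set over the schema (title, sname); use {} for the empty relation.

{(Beta, Eve), (Echo, Eve), (Omega, Eve), (Vega, Eve)}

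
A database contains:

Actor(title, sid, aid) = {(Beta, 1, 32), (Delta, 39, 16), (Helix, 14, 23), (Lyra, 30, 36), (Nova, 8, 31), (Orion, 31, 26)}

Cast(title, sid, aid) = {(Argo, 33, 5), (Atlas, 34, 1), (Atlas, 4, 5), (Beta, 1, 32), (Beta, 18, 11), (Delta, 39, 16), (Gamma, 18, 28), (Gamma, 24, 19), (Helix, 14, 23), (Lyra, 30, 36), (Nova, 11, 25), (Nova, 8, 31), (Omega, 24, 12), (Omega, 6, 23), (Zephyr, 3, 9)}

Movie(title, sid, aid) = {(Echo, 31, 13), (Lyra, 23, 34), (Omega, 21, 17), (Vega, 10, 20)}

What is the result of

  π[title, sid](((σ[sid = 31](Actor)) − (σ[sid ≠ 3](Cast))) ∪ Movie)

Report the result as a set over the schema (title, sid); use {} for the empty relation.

{(Echo, 31), (Lyra, 23), (Omega, 21), (Orion, 31), (Vega, 10)}

Selection sid = 31: {(Orion, 31, 26)}
Selection sid ≠ 3: {(Argo, 33, 5), (Atlas, 34, 1), (Atlas, 4, 5), (Beta, 1, 32), (Beta, 18, 11), (Delta, 39, 16), (Gamma, 18, 28), (Gamma, 24, 19), (Helix, 14, 23), (Lyra, 30, 36), (Nova, 11, 25), (Nova, 8, 31), (Omega, 24, 12), (Omega, 6, 23)}
Taking the difference: {(Orion, 31, 26)}
Taking the union: {(Echo, 31, 13), (Lyra, 23, 34), (Omega, 21, 17), (Orion, 31, 26), (Vega, 10, 20)}
Keep only column(s) title, sid: {(Echo, 31), (Lyra, 23), (Omega, 21), (Orion, 31), (Vega, 10)}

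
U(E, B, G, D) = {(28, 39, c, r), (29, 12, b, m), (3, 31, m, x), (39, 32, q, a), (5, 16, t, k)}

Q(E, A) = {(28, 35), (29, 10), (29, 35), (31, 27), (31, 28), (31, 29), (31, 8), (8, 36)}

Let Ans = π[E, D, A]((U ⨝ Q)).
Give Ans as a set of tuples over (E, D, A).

U ⋈ Q (natural join on E): {(28, 39, c, r, 35), (29, 12, b, m, 10), (29, 12, b, m, 35)}
π_{E, D, A} gives {(28, r, 35), (29, m, 10), (29, m, 35)}.

{(28, r, 35), (29, m, 10), (29, m, 35)}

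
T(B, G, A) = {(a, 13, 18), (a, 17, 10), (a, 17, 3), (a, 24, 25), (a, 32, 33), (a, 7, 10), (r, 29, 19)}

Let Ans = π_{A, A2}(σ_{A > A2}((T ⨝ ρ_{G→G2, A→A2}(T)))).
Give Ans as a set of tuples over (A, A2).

{(10, 3), (18, 10), (18, 3), (25, 10), (25, 18), (25, 3), (33, 10), (33, 18), (33, 25), (33, 3)}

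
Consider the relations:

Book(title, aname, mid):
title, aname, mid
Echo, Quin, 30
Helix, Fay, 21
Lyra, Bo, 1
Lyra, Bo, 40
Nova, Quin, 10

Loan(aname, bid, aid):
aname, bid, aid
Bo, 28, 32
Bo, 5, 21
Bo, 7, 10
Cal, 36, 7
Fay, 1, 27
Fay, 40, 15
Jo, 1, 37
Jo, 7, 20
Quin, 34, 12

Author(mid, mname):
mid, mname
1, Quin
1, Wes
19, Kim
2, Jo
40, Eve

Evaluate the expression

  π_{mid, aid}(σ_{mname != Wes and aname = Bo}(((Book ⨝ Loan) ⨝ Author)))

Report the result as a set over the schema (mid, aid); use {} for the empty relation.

{(1, 10), (1, 21), (1, 32), (40, 10), (40, 21), (40, 32)}

Book ⋈ Loan (natural join on aname): {(Echo, Quin, 30, 34, 12), (Helix, Fay, 21, 1, 27), (Helix, Fay, 21, 40, 15), (Lyra, Bo, 1, 28, 32), (Lyra, Bo, 1, 5, 21), (Lyra, Bo, 1, 7, 10), (Lyra, Bo, 40, 28, 32), (Lyra, Bo, 40, 5, 21), (Lyra, Bo, 40, 7, 10), (Nova, Quin, 10, 34, 12)}
(Book ⨝ Loan) ⋈ Author (natural join on mid): {(Lyra, Bo, 1, 28, 32, Quin), (Lyra, Bo, 1, 28, 32, Wes), (Lyra, Bo, 1, 5, 21, Quin), (Lyra, Bo, 1, 5, 21, Wes), (Lyra, Bo, 1, 7, 10, Quin), (Lyra, Bo, 1, 7, 10, Wes), (Lyra, Bo, 40, 28, 32, Eve), (Lyra, Bo, 40, 5, 21, Eve), (Lyra, Bo, 40, 7, 10, Eve)}
Selection mname != Wes and aname = Bo: {(Lyra, Bo, 1, 28, 32, Quin), (Lyra, Bo, 1, 5, 21, Quin), (Lyra, Bo, 1, 7, 10, Quin), (Lyra, Bo, 40, 28, 32, Eve), (Lyra, Bo, 40, 5, 21, Eve), (Lyra, Bo, 40, 7, 10, Eve)}
π_{mid, aid} gives {(1, 10), (1, 21), (1, 32), (40, 10), (40, 21), (40, 32)}.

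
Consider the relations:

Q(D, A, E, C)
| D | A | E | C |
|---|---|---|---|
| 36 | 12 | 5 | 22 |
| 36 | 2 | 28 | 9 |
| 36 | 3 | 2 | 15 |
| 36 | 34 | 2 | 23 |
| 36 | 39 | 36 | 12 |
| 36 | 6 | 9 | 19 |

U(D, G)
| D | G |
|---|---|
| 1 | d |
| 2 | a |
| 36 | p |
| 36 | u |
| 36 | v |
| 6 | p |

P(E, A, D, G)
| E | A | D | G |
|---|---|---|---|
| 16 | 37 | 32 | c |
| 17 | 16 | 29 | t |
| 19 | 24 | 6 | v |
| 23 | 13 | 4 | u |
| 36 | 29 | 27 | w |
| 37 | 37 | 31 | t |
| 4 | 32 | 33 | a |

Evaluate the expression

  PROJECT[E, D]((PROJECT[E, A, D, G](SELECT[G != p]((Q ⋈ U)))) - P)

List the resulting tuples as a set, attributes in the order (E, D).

{(2, 36), (28, 36), (36, 36), (5, 36), (9, 36)}

Natural join on D: {(36, 12, 5, 22, p), (36, 12, 5, 22, u), (36, 12, 5, 22, v), (36, 2, 28, 9, p), (36, 2, 28, 9, u), (36, 2, 28, 9, v), (36, 3, 2, 15, p), (36, 3, 2, 15, u), (36, 3, 2, 15, v), (36, 34, 2, 23, p), (36, 34, 2, 23, u), (36, 34, 2, 23, v), (36, 39, 36, 12, p), (36, 39, 36, 12, u), (36, 39, 36, 12, v), (36, 6, 9, 19, p), (36, 6, 9, 19, u), (36, 6, 9, 19, v)}
Selection G != p: {(36, 12, 5, 22, u), (36, 12, 5, 22, v), (36, 2, 28, 9, u), (36, 2, 28, 9, v), (36, 3, 2, 15, u), (36, 3, 2, 15, v), (36, 34, 2, 23, u), (36, 34, 2, 23, v), (36, 39, 36, 12, u), (36, 39, 36, 12, v), (36, 6, 9, 19, u), (36, 6, 9, 19, v)}
π_{E, A, D, G} gives {(2, 3, 36, u), (2, 3, 36, v), (2, 34, 36, u), (2, 34, 36, v), (28, 2, 36, u), (28, 2, 36, v), (36, 39, 36, u), (36, 39, 36, v), (5, 12, 36, u), (5, 12, 36, v), (9, 6, 36, u), (9, 6, 36, v)}.
Taking the difference: {(2, 3, 36, u), (2, 3, 36, v), (2, 34, 36, u), (2, 34, 36, v), (28, 2, 36, u), (28, 2, 36, v), (36, 39, 36, u), (36, 39, 36, v), (5, 12, 36, u), (5, 12, 36, v), (9, 6, 36, u), (9, 6, 36, v)}
π_{E, D} gives {(2, 36), (28, 36), (36, 36), (5, 36), (9, 36)} (7 duplicate(s) eliminated).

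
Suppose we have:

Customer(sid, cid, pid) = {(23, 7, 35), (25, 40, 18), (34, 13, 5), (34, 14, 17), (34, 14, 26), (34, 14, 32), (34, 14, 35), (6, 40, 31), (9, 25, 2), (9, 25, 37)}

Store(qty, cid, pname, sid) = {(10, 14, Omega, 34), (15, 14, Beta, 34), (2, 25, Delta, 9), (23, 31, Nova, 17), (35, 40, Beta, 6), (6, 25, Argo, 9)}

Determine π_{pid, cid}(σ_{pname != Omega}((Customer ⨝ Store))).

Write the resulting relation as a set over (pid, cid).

Joining Customer and Store on sid, cid yields {(34, 14, 17, 10, Omega), (34, 14, 17, 15, Beta), (34, 14, 26, 10, Omega), (34, 14, 26, 15, Beta), (34, 14, 32, 10, Omega), (34, 14, 32, 15, Beta), (34, 14, 35, 10, Omega), (34, 14, 35, 15, Beta), (6, 40, 31, 35, Beta), (9, 25, 2, 2, Delta), (9, 25, 2, 6, Argo), (9, 25, 37, 2, Delta), (9, 25, 37, 6, Argo)}.
Apply σ_{pname != Omega}; surviving tuples: {(34, 14, 17, 15, Beta), (34, 14, 26, 15, Beta), (34, 14, 32, 15, Beta), (34, 14, 35, 15, Beta), (6, 40, 31, 35, Beta), (9, 25, 2, 2, Delta), (9, 25, 2, 6, Argo), (9, 25, 37, 2, Delta), (9, 25, 37, 6, Argo)}
π_{pid, cid} gives {(17, 14), (2, 25), (26, 14), (31, 40), (32, 14), (35, 14), (37, 25)} (2 duplicate(s) eliminated).

{(17, 14), (2, 25), (26, 14), (31, 40), (32, 14), (35, 14), (37, 25)}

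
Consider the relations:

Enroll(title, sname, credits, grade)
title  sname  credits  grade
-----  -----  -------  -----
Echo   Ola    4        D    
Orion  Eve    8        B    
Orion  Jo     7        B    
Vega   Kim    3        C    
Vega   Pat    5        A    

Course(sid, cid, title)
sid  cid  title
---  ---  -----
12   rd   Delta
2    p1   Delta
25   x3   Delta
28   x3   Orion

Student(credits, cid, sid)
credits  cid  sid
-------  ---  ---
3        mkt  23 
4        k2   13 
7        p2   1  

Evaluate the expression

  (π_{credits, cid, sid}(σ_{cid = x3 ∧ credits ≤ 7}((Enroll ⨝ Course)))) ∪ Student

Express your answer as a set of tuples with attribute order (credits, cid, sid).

{(3, mkt, 23), (4, k2, 13), (7, p2, 1), (7, x3, 28)}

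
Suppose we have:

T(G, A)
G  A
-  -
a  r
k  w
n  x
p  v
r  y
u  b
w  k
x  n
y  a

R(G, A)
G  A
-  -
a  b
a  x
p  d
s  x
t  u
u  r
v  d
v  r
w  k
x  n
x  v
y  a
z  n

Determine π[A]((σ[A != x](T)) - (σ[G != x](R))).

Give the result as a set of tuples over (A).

{b, n, r, v, w, y}

Apply σ_{A != x}; surviving tuples: {(a, r), (k, w), (p, v), (r, y), (u, b), (w, k), (x, n), (y, a)}
Apply σ_{G != x}; surviving tuples: {(a, b), (a, x), (p, d), (s, x), (t, u), (u, r), (v, d), (v, r), (w, k), (y, a), (z, n)}
Difference: {(a, r), (k, w), (p, v), (r, y), (u, b), (w, k), (x, n), (y, a)} with {(a, b), (a, x), (p, d), (s, x), (t, u), (u, r), (v, d), (v, r), (w, k), (y, a), (z, n)} → {(a, r), (k, w), (p, v), (r, y), (u, b), (x, n)}
π_{A} gives {b, n, r, v, w, y}.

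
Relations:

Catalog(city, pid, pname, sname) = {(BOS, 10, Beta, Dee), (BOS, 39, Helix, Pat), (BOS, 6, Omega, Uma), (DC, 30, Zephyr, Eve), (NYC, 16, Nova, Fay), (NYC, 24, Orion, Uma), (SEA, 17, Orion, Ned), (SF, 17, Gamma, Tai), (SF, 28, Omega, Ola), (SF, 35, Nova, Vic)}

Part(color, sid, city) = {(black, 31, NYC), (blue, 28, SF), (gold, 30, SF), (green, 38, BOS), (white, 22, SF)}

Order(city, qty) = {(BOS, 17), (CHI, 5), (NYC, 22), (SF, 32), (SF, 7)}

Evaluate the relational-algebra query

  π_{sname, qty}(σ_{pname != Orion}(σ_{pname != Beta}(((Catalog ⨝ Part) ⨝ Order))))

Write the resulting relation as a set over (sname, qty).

Joining Catalog and Part on city yields {(BOS, 10, Beta, Dee, green, 38), (BOS, 39, Helix, Pat, green, 38), (BOS, 6, Omega, Uma, green, 38), (NYC, 16, Nova, Fay, black, 31), (NYC, 24, Orion, Uma, black, 31), (SF, 17, Gamma, Tai, blue, 28), (SF, 17, Gamma, Tai, gold, 30), (SF, 17, Gamma, Tai, white, 22), (SF, 28, Omega, Ola, blue, 28), (SF, 28, Omega, Ola, gold, 30), (SF, 28, Omega, Ola, white, 22), (SF, 35, Nova, Vic, blue, 28), (SF, 35, Nova, Vic, gold, 30), (SF, 35, Nova, Vic, white, 22)}.
Joining (Catalog ⨝ Part) and Order on city yields {(BOS, 10, Beta, Dee, green, 38, 17), (BOS, 39, Helix, Pat, green, 38, 17), (BOS, 6, Omega, Uma, green, 38, 17), (NYC, 16, Nova, Fay, black, 31, 22), (NYC, 24, Orion, Uma, black, 31, 22), (SF, 17, Gamma, Tai, blue, 28, 32), (SF, 17, Gamma, Tai, blue, 28, 7), (SF, 17, Gamma, Tai, gold, 30, 32), (SF, 17, Gamma, Tai, gold, 30, 7), (SF, 17, Gamma, Tai, white, 22, 32), (SF, 17, Gamma, Tai, white, 22, 7), (SF, 28, Omega, Ola, blue, 28, 32), (SF, 28, Omega, Ola, blue, 28, 7), (SF, 28, Omega, Ola, gold, 30, 32), (SF, 28, Omega, Ola, gold, 30, 7), (SF, 28, Omega, Ola, white, 22, 32), (SF, 28, Omega, Ola, white, 22, 7), (SF, 35, Nova, Vic, blue, 28, 32), (SF, 35, Nova, Vic, blue, 28, 7), (SF, 35, Nova, Vic, gold, 30, 32), (SF, 35, Nova, Vic, gold, 30, 7), (SF, 35, Nova, Vic, white, 22, 32), (SF, 35, Nova, Vic, white, 22, 7)}.
Apply σ_{pname != Beta}; surviving tuples: {(BOS, 39, Helix, Pat, green, 38, 17), (BOS, 6, Omega, Uma, green, 38, 17), (NYC, 16, Nova, Fay, black, 31, 22), (NYC, 24, Orion, Uma, black, 31, 22), (SF, 17, Gamma, Tai, blue, 28, 32), (SF, 17, Gamma, Tai, blue, 28, 7), (SF, 17, Gamma, Tai, gold, 30, 32), (SF, 17, Gamma, Tai, gold, 30, 7), (SF, 17, Gamma, Tai, white, 22, 32), (SF, 17, Gamma, Tai, white, 22, 7), (SF, 28, Omega, Ola, blue, 28, 32), (SF, 28, Omega, Ola, blue, 28, 7), (SF, 28, Omega, Ola, gold, 30, 32), (SF, 28, Omega, Ola, gold, 30, 7), (SF, 28, Omega, Ola, white, 22, 32), (SF, 28, Omega, Ola, white, 22, 7), (SF, 35, Nova, Vic, blue, 28, 32), (SF, 35, Nova, Vic, blue, 28, 7), (SF, 35, Nova, Vic, gold, 30, 32), (SF, 35, Nova, Vic, gold, 30, 7), (SF, 35, Nova, Vic, white, 22, 32), (SF, 35, Nova, Vic, white, 22, 7)}
Apply σ_{pname != Orion}; surviving tuples: {(BOS, 39, Helix, Pat, green, 38, 17), (BOS, 6, Omega, Uma, green, 38, 17), (NYC, 16, Nova, Fay, black, 31, 22), (SF, 17, Gamma, Tai, blue, 28, 32), (SF, 17, Gamma, Tai, blue, 28, 7), (SF, 17, Gamma, Tai, gold, 30, 32), (SF, 17, Gamma, Tai, gold, 30, 7), (SF, 17, Gamma, Tai, white, 22, 32), (SF, 17, Gamma, Tai, white, 22, 7), (SF, 28, Omega, Ola, blue, 28, 32), (SF, 28, Omega, Ola, blue, 28, 7), (SF, 28, Omega, Ola, gold, 30, 32), (SF, 28, Omega, Ola, gold, 30, 7), (SF, 28, Omega, Ola, white, 22, 32), (SF, 28, Omega, Ola, white, 22, 7), (SF, 35, Nova, Vic, blue, 28, 32), (SF, 35, Nova, Vic, blue, 28, 7), (SF, 35, Nova, Vic, gold, 30, 32), (SF, 35, Nova, Vic, gold, 30, 7), (SF, 35, Nova, Vic, white, 22, 32), (SF, 35, Nova, Vic, white, 22, 7)}
π_{sname, qty} gives {(Fay, 22), (Ola, 32), (Ola, 7), (Pat, 17), (Tai, 32), (Tai, 7), (Uma, 17), (Vic, 32), (Vic, 7)} (12 duplicate(s) eliminated).

{(Fay, 22), (Ola, 32), (Ola, 7), (Pat, 17), (Tai, 32), (Tai, 7), (Uma, 17), (Vic, 32), (Vic, 7)}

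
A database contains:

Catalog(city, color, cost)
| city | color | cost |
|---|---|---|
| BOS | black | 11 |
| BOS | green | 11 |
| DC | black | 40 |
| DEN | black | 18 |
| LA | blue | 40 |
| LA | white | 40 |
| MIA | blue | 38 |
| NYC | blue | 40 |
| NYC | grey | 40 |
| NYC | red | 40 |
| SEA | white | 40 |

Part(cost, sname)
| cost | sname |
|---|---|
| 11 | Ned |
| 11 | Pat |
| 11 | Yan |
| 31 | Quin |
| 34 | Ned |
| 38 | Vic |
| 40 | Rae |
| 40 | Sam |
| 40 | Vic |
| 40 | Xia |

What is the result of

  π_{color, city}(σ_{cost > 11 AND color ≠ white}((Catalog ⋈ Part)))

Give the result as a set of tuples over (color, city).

Catalog ⋈ Part (natural join on cost): {(BOS, black, 11, Ned), (BOS, black, 11, Pat), (BOS, black, 11, Yan), (BOS, green, 11, Ned), (BOS, green, 11, Pat), (BOS, green, 11, Yan), (DC, black, 40, Rae), (DC, black, 40, Sam), (DC, black, 40, Vic), (DC, black, 40, Xia), (LA, blue, 40, Rae), (LA, blue, 40, Sam), (LA, blue, 40, Vic), (LA, blue, 40, Xia), (LA, white, 40, Rae), (LA, white, 40, Sam), (LA, white, 40, Vic), (LA, white, 40, Xia), (MIA, blue, 38, Vic), (NYC, blue, 40, Rae), (NYC, blue, 40, Sam), (NYC, blue, 40, Vic), (NYC, blue, 40, Xia), (NYC, grey, 40, Rae), (NYC, grey, 40, Sam), (NYC, grey, 40, Vic), (NYC, grey, 40, Xia), (NYC, red, 40, Rae), (NYC, red, 40, Sam), (NYC, red, 40, Vic), (NYC, red, 40, Xia), (SEA, white, 40, Rae), (SEA, white, 40, Sam), (SEA, white, 40, Vic), (SEA, white, 40, Xia)}
Selection cost > 11 AND color ≠ white: {(DC, black, 40, Rae), (DC, black, 40, Sam), (DC, black, 40, Vic), (DC, black, 40, Xia), (LA, blue, 40, Rae), (LA, blue, 40, Sam), (LA, blue, 40, Vic), (LA, blue, 40, Xia), (MIA, blue, 38, Vic), (NYC, blue, 40, Rae), (NYC, blue, 40, Sam), (NYC, blue, 40, Vic), (NYC, blue, 40, Xia), (NYC, grey, 40, Rae), (NYC, grey, 40, Sam), (NYC, grey, 40, Vic), (NYC, grey, 40, Xia), (NYC, red, 40, Rae), (NYC, red, 40, Sam), (NYC, red, 40, Vic), (NYC, red, 40, Xia)}
π_{color, city} gives {(black, DC), (blue, LA), (blue, MIA), (blue, NYC), (grey, NYC), (red, NYC)} (15 duplicate(s) eliminated).

{(black, DC), (blue, LA), (blue, MIA), (blue, NYC), (grey, NYC), (red, NYC)}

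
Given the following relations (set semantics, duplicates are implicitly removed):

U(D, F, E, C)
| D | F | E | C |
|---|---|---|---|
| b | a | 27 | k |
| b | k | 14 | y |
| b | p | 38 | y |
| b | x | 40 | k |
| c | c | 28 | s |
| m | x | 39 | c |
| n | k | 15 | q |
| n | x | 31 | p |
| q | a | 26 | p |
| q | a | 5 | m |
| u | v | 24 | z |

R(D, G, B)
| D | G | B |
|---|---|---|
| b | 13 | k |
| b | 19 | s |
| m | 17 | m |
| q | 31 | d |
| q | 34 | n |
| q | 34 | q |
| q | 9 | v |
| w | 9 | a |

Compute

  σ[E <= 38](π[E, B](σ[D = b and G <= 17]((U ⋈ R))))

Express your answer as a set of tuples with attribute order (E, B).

U ⋈ R (natural join on D): {(b, a, 27, k, 13, k), (b, a, 27, k, 19, s), (b, k, 14, y, 13, k), (b, k, 14, y, 19, s), (b, p, 38, y, 13, k), (b, p, 38, y, 19, s), (b, x, 40, k, 13, k), (b, x, 40, k, 19, s), (m, x, 39, c, 17, m), (q, a, 26, p, 31, d), (q, a, 26, p, 34, n), (q, a, 26, p, 34, q), (q, a, 26, p, 9, v), (q, a, 5, m, 31, d), (q, a, 5, m, 34, n), (q, a, 5, m, 34, q), (q, a, 5, m, 9, v)}
Filtering on D = b and G <= 17 leaves {(b, a, 27, k, 13, k), (b, k, 14, y, 13, k), (b, p, 38, y, 13, k), (b, x, 40, k, 13, k)}.
π_{E, B} gives {(14, k), (27, k), (38, k), (40, k)}.
Filtering on E <= 38 leaves {(14, k), (27, k), (38, k)}.

{(14, k), (27, k), (38, k)}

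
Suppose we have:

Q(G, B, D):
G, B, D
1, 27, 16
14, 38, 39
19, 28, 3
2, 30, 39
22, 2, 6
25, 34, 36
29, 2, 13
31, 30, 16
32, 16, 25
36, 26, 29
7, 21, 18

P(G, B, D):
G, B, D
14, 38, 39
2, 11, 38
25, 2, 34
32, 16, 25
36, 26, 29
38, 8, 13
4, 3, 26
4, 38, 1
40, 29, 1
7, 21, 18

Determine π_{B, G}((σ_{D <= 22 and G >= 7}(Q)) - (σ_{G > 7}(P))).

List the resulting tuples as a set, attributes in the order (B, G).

{(2, 22), (2, 29), (21, 7), (28, 19), (30, 31)}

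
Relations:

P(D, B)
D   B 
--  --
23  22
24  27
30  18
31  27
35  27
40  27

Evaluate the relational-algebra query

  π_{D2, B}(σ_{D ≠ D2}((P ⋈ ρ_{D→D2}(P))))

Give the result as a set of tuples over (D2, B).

{(24, 27), (31, 27), (35, 27), (40, 27)}

ρ[D→D2]: schema becomes (D2, B); tuples unchanged.
Natural join on B: {(23, 22, 23), (24, 27, 24), (24, 27, 31), (24, 27, 35), (24, 27, 40), (30, 18, 30), (31, 27, 24), (31, 27, 31), (31, 27, 35), (31, 27, 40), (35, 27, 24), (35, 27, 31), (35, 27, 35), (35, 27, 40), (40, 27, 24), (40, 27, 31), (40, 27, 35), (40, 27, 40)}
Apply σ_{D ≠ D2}; surviving tuples: {(24, 27, 31), (24, 27, 35), (24, 27, 40), (31, 27, 24), (31, 27, 35), (31, 27, 40), (35, 27, 24), (35, 27, 31), (35, 27, 40), (40, 27, 24), (40, 27, 31), (40, 27, 35)}
Keep only column(s) D2, B (8 duplicate(s) eliminated): {(24, 27), (31, 27), (35, 27), (40, 27)}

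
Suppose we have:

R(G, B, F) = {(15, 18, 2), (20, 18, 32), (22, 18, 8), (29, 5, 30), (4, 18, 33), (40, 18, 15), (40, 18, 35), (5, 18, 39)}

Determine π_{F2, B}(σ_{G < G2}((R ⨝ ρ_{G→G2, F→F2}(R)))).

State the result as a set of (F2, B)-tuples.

{(15, 18), (2, 18), (32, 18), (35, 18), (39, 18), (8, 18)}

ρ[G→G2, F→F2]: schema becomes (G2, B, F2); tuples unchanged.
R ⋈ ρ_{G→G2, F→F2}(R) (natural join on B): {(15, 18, 2, 15, 2), (15, 18, 2, 20, 32), (15, 18, 2, 22, 8), (15, 18, 2, 4, 33), (15, 18, 2, 40, 15), (15, 18, 2, 40, 35), (15, 18, 2, 5, 39), (20, 18, 32, 15, 2), (20, 18, 32, 20, 32), (20, 18, 32, 22, 8), (20, 18, 32, 4, 33), (20, 18, 32, 40, 15), (20, 18, 32, 40, 35), (20, 18, 32, 5, 39), (22, 18, 8, 15, 2), (22, 18, 8, 20, 32), (22, 18, 8, 22, 8), (22, 18, 8, 4, 33), (22, 18, 8, 40, 15), (22, 18, 8, 40, 35), (22, 18, 8, 5, 39), (29, 5, 30, 29, 30), (4, 18, 33, 15, 2), (4, 18, 33, 20, 32), (4, 18, 33, 22, 8), (4, 18, 33, 4, 33), (4, 18, 33, 40, 15), (4, 18, 33, 40, 35), (4, 18, 33, 5, 39), (40, 18, 15, 15, 2), (40, 18, 15, 20, 32), (40, 18, 15, 22, 8), (40, 18, 15, 4, 33), (40, 18, 15, 40, 15), (40, 18, 15, 40, 35), (40, 18, 15, 5, 39), (40, 18, 35, 15, 2), (40, 18, 35, 20, 32), (40, 18, 35, 22, 8), (40, 18, 35, 4, 33), (40, 18, 35, 40, 15), (40, 18, 35, 40, 35), (40, 18, 35, 5, 39), (5, 18, 39, 15, 2), (5, 18, 39, 20, 32), (5, 18, 39, 22, 8), (5, 18, 39, 4, 33), (5, 18, 39, 40, 15), (5, 18, 39, 40, 35), (5, 18, 39, 5, 39)}
Selection G < G2: {(15, 18, 2, 20, 32), (15, 18, 2, 22, 8), (15, 18, 2, 40, 15), (15, 18, 2, 40, 35), (20, 18, 32, 22, 8), (20, 18, 32, 40, 15), (20, 18, 32, 40, 35), (22, 18, 8, 40, 15), (22, 18, 8, 40, 35), (4, 18, 33, 15, 2), (4, 18, 33, 20, 32), (4, 18, 33, 22, 8), (4, 18, 33, 40, 15), (4, 18, 33, 40, 35), (4, 18, 33, 5, 39), (5, 18, 39, 15, 2), (5, 18, 39, 20, 32), (5, 18, 39, 22, 8), (5, 18, 39, 40, 15), (5, 18, 39, 40, 35)}
π[F2, B]: project onto (F2, B) (14 duplicate(s) eliminated) → {(15, 18), (2, 18), (32, 18), (35, 18), (39, 18), (8, 18)}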